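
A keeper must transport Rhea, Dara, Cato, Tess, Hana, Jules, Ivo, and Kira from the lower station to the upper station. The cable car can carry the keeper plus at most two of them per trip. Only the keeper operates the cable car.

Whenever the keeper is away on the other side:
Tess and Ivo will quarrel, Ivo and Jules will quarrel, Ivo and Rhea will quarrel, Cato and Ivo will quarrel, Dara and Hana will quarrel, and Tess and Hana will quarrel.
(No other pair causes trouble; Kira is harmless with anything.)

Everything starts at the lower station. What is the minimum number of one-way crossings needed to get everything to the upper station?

Counting alone: the keeper can take at most 2 across per trip to the upper station, so moving all 8 needs at least 4 loaded trips out, with a return between consecutive ones — at least 7 crossings.
The safety rule pushes this higher. Following every safe sequence of crossings, the most of the 8 that can be at the upper station as the cable car arrives there on crossing 7 is 6 — never all 8.
So no plan with fewer than 9 crossings exists, and this one achieves 9:
1. Keeper goes to the upper station with Hana and Ivo.
2. Keeper goes back to the lower station alone.
3. Keeper goes to the upper station with Cato and Rhea.
4. Keeper goes back to the lower station with Ivo.
5. Keeper goes to the upper station with Jules and Tess.
6. Keeper goes back to the lower station with Hana.
7. Keeper goes to the upper station with Dara and Kira.
8. Keeper goes back to the lower station alone.
9. Keeper goes to the upper station with Hana and Ivo.

9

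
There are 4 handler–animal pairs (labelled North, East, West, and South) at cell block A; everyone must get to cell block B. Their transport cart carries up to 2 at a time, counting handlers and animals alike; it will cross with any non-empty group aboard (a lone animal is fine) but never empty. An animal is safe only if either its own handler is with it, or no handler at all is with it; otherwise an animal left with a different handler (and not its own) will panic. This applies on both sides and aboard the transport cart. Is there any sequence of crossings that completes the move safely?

Following every safe sequence of crossings from the start, the most of the 8 that can be at cell block B as the transport cart arrives there on crossings 1, 3, 5 is 2, 3, 4 respectively; the best ever achieved is 4 of 8.
From crossing 7 on, no configuration arises that was not already reachable earlier: only 44 distinct safe configurations (who is on which side, and where the transport cart is) can ever be reached, none of them has everyone across, and every continuation just revisits them. So no valid plan exists.

No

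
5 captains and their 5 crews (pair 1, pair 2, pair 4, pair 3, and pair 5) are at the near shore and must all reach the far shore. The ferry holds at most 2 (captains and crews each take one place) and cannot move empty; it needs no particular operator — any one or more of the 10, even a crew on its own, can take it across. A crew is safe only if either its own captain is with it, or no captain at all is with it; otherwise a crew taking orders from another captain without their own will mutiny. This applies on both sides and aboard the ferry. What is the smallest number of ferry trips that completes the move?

impossible

Following every safe sequence of crossings from the start, the most of the 10 that can be at the far shore as the ferry arrives there on crossings 1, 3, 5, 7 is 2, 3, 4, 5 respectively; the best ever achieved is 5 of 10.
From crossing 9 on, no configuration arises that was not already reachable earlier: only 82 distinct safe configurations (who is on which side, and where the ferry is) can ever be reached, none of them has everyone across, and every continuation just revisits them. So no valid plan exists.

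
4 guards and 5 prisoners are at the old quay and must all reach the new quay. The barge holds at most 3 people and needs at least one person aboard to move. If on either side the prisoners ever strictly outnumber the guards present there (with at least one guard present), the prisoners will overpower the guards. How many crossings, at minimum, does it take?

impossible

The prisoners already outnumber the guards at the old quay before anyone moves, so the starting position itself is disallowed.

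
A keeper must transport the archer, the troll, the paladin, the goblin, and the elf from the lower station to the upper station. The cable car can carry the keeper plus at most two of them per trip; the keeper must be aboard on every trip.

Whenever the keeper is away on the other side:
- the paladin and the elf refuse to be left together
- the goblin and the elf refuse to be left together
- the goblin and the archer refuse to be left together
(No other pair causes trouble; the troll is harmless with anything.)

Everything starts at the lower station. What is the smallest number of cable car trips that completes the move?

5

Counting alone: the keeper can take at most 2 across per trip to the upper station, so moving all 5 needs at least 3 loaded trips out, with a return between consecutive ones — at least 5 crossings.
The plan below uses exactly 5 crossings, so it is optimal:
1. Keeper goes to the upper station with the archer and the elf.  [the lower station: the goblin, the paladin, the troll | the upper station: the archer, the elf]
2. Keeper goes back to the lower station alone.  [the lower station: the goblin, the paladin, the troll | the upper station: the archer, the elf]
3. Keeper goes to the upper station with the troll.  [the lower station: the goblin, the paladin | the upper station: the archer, the elf, the troll]
4. Keeper goes back to the lower station alone.  [the lower station: the goblin, the paladin | the upper station: the archer, the elf, the troll]
5. Keeper goes to the upper station with the goblin and the paladin.  [the lower station: — | the upper station: the archer, the elf, the goblin, the paladin, the troll]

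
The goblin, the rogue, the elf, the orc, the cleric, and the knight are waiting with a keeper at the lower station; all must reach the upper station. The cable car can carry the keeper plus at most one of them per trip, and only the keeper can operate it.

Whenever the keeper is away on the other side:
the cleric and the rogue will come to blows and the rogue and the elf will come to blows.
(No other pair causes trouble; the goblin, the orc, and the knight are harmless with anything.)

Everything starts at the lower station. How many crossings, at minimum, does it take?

Counting alone: the keeper can take at most 1 across per trip to the upper station, so moving all 6 needs at least 6 loaded trips out, with a return between consecutive ones — at least 11 crossings.
The safety rule pushes this higher. Following every safe sequence of crossings, the most of the 6 that can be at the upper station as the cable car arrives there on crossing 11 is 5 — never all 6.
So no plan with fewer than 13 crossings exists, and this one achieves 13:
1. Keeper goes to the upper station with the rogue.  [the lower station: the cleric, the elf, the goblin, the knight, the orc | the upper station: the rogue]
2. Keeper goes back to the lower station alone.  [the lower station: the cleric, the elf, the goblin, the knight, the orc | the upper station: the rogue]
3. Keeper goes to the upper station with the goblin.  [the lower station: the cleric, the elf, the knight, the orc | the upper station: the goblin, the rogue]
4. Keeper goes back to the lower station alone.  [the lower station: the cleric, the elf, the knight, the orc | the upper station: the goblin, the rogue]
5. Keeper goes to the upper station with the elf.  [the lower station: the cleric, the knight, the orc | the upper station: the elf, the goblin, the rogue]
6. Keeper goes back to the lower station with the rogue.  [the lower station: the cleric, the knight, the orc, the rogue | the upper station: the elf, the goblin]
7. Keeper goes to the upper station with the cleric.  [the lower station: the knight, the orc, the rogue | the upper station: the cleric, the elf, the goblin]
8. Keeper goes back to the lower station alone.  [the lower station: the knight, the orc, the rogue | the upper station: the cleric, the elf, the goblin]
9. Keeper goes to the upper station with the orc.  [the lower station: the knight, the rogue | the upper station: the cleric, the elf, the goblin, the orc]
10. Keeper goes back to the lower station alone.  [the lower station: the knight, the rogue | the upper station: the cleric, the elf, the goblin, the orc]
11. Keeper goes to the upper station with the knight.  [the lower station: the rogue | the upper station: the cleric, the elf, the goblin, the knight, the orc]
12. Keeper goes back to the lower station alone.  [the lower station: the rogue | the upper station: the cleric, the elf, the goblin, the knight, the orc]
13. Keeper goes to the upper station with the rogue.  [the lower station: — | the upper station: the cleric, the elf, the goblin, the knight, the orc, the rogue]

13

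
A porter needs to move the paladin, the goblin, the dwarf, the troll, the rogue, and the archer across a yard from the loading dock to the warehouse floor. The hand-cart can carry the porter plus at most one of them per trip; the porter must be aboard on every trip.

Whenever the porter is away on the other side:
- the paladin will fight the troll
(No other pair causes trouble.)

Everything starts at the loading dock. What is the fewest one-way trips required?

Counting alone: the porter can take at most 1 across per trip to the warehouse floor, so moving all 6 needs at least 6 loaded trips out, with a return between consecutive ones — at least 11 crossings.
The plan below uses exactly 11 crossings, so it is optimal:
1. Porter goes to the warehouse floor with the paladin.  [the loading dock: the archer, the dwarf, the goblin, the rogue, the troll | the warehouse floor: the paladin]
2. Porter goes back to the loading dock alone.  [the loading dock: the archer, the dwarf, the goblin, the rogue, the troll | the warehouse floor: the paladin]
3. Porter goes to the warehouse floor with the goblin.  [the loading dock: the archer, the dwarf, the rogue, the troll | the warehouse floor: the goblin, the paladin]
4. Porter goes back to the loading dock alone.  [the loading dock: the archer, the dwarf, the rogue, the troll | the warehouse floor: the goblin, the paladin]
5. Porter goes to the warehouse floor with the dwarf.  [the loading dock: the archer, the rogue, the troll | the warehouse floor: the dwarf, the goblin, the paladin]
6. Porter goes back to the loading dock alone.  [the loading dock: the archer, the rogue, the troll | the warehouse floor: the dwarf, the goblin, the paladin]
7. Porter goes to the warehouse floor with the rogue.  [the loading dock: the archer, the troll | the warehouse floor: the dwarf, the goblin, the paladin, the rogue]
8. Porter goes back to the loading dock alone.  [the loading dock: the archer, the troll | the warehouse floor: the dwarf, the goblin, the paladin, the rogue]
9. Porter goes to the warehouse floor with the archer.  [the loading dock: the troll | the warehouse floor: the archer, the dwarf, the goblin, the paladin, the rogue]
10. Porter goes back to the loading dock alone.  [the loading dock: the troll | the warehouse floor: the archer, the dwarf, the goblin, the paladin, the rogue]
11. Porter goes to the warehouse floor with the troll.  [the loading dock: — | the warehouse floor: the archer, the dwarf, the goblin, the paladin, the rogue, the troll]

11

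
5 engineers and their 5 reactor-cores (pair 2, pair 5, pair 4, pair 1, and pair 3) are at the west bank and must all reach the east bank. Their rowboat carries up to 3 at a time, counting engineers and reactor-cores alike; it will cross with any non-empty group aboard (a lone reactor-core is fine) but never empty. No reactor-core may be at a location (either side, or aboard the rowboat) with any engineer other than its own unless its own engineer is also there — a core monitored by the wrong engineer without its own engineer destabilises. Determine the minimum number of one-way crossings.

11

Counting alone: each trip to the east bank takes at most 3 across and each return brings at least 1 back, so after t trips out (and t−1 returns) at most 3t − (t−1) of the 10 are across; that first reaches 10 at t = 5, so at least 9 crossings are needed.
The safety rule pushes this higher. Following every safe sequence of crossings, the most of the 10 that can be at the east bank as the rowboat arrives there on crossing 9 is 9 — never all 10.
So no plan with fewer than 11 crossings exists, and this one achieves 11:
1. engineer 2 and reactor-core 2 cross → the east bank.
2. engineer 2 crosses ← the west bank.
3. reactor-core 1, reactor-core 4, and reactor-core 5 cross → the east bank.
4. reactor-core 2 crosses ← the west bank.
5. engineer 1, engineer 4, and engineer 5 cross → the east bank.
6. engineer 5 and reactor-core 5 cross ← the west bank.
7. engineer 2, engineer 3, and engineer 5 cross → the east bank.
8. reactor-core 4 crosses ← the west bank.
9. reactor-core 2 and reactor-core 5 cross → the east bank.
10. reactor-core 2 crosses ← the west bank.
11. reactor-core 2, reactor-core 3, and reactor-core 4 cross → the east bank.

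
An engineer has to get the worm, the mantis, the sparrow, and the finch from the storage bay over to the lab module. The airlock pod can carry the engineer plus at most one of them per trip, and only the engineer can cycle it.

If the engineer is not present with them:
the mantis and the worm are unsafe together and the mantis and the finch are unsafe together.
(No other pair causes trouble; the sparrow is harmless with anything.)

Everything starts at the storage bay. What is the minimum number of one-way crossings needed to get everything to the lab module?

Counting alone: the engineer can take at most 1 across per trip to the lab module, so moving all 4 needs at least 4 loaded trips out, with a return between consecutive ones — at least 7 crossings.
The safety rule pushes this higher. Following every safe sequence of crossings, the most of the 4 that can be at the lab module as the airlock pod arrives there on crossing 7 is 3 — never all 4.
So no plan with fewer than 9 crossings exists, and this one achieves 9:
1. Engineer goes to the lab module with the mantis.
2. Engineer goes back to the storage bay alone.
3. Engineer goes to the lab module with the worm.
4. Engineer goes back to the storage bay with the mantis.
5. Engineer goes to the lab module with the finch.
6. Engineer goes back to the storage bay alone.
7. Engineer goes to the lab module with the sparrow.
8. Engineer goes back to the storage bay alone.
9. Engineer goes to the lab module with the mantis.

9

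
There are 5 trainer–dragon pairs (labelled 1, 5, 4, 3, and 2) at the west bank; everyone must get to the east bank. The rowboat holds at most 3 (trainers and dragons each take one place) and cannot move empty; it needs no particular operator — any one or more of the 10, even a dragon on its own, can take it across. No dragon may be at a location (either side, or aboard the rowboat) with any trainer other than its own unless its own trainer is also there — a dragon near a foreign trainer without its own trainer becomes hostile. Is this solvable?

1. dragon 1 and trainer 1 cross → the east bank.
2. trainer 1 crosses ← the west bank.
3. dragon 3, dragon 4, and dragon 5 cross → the east bank.
4. dragon 1 crosses ← the west bank.
5. trainer 3, trainer 4, and trainer 5 cross → the east bank.
6. dragon 5 and trainer 5 cross ← the west bank.
7. trainer 1, trainer 2, and trainer 5 cross → the east bank.
8. dragon 4 crosses ← the west bank.
9. dragon 1 and dragon 5 cross → the east bank.
10. dragon 1 crosses ← the west bank.
11. dragon 1, dragon 2, and dragon 4 cross → the east bank.

Yes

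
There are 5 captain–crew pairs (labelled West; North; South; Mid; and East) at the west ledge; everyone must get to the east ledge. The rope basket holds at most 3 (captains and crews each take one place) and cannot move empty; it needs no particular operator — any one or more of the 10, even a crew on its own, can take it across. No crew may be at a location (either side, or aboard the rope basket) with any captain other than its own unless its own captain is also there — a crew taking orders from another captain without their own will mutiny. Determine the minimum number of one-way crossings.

11

Counting alone: each trip to the east ledge takes at most 3 across and each return brings at least 1 back, so after t trips out (and t−1 returns) at most 3t − (t−1) of the 10 are across; that first reaches 10 at t = 5, so at least 9 crossings are needed.
The safety rule pushes this higher. Following every safe sequence of crossings, the most of the 10 that can be at the east ledge as the rope basket arrives there on crossing 9 is 9 — never all 10.
So no plan with fewer than 11 crossings exists, and this one achieves 11:
1. captain West and crew West cross → the east ledge.
2. captain West crosses ← the west ledge.
3. crew Mid, crew North, and crew South cross → the east ledge.
4. crew West crosses ← the west ledge.
5. captain Mid, captain North, and captain South cross → the east ledge.
6. captain North and crew North cross ← the west ledge.
7. captain East, captain North, and captain West cross → the east ledge.
8. crew South crosses ← the west ledge.
9. crew North and crew West cross → the east ledge.
10. crew West crosses ← the west ledge.
11. crew East, crew South, and crew West cross → the east ledge.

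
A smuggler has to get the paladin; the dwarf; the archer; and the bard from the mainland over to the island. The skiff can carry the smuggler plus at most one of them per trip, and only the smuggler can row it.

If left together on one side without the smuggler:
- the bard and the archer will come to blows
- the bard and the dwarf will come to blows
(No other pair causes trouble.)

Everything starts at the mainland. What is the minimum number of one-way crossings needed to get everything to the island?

9

Counting alone: the smuggler can take at most 1 across per trip to the island, so moving all 4 needs at least 4 loaded trips out, with a return between consecutive ones — at least 7 crossings.
The safety rule pushes this higher. Following every safe sequence of crossings, the most of the 4 that can be at the island as the skiff arrives there on crossing 7 is 3 — never all 4.
So no plan with fewer than 9 crossings exists, and this one achieves 9:
1. Smuggler goes to the island with the bard.
2. Smuggler goes back to the mainland alone.
3. Smuggler goes to the island with the paladin.
4. Smuggler goes back to the mainland alone.
5. Smuggler goes to the island with the dwarf.
6. Smuggler goes back to the mainland with the bard.
7. Smuggler goes to the island with the archer.
8. Smuggler goes back to the mainland alone.
9. Smuggler goes to the island with the bard.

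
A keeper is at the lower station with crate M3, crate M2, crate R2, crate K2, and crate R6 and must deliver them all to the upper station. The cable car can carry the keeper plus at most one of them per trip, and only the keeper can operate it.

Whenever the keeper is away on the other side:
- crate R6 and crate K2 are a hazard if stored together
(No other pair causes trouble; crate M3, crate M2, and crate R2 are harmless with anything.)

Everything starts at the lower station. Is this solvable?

1. Keeper goes to the upper station with crate K2.
2. Keeper goes back to the lower station alone.
3. Keeper goes to the upper station with crate M3.
4. Keeper goes back to the lower station alone.
5. Keeper goes to the upper station with crate M2.
6. Keeper goes back to the lower station alone.
7. Keeper goes to the upper station with crate R2.
8. Keeper goes back to the lower station alone.
9. Keeper goes to the upper station with crate R6.

Yes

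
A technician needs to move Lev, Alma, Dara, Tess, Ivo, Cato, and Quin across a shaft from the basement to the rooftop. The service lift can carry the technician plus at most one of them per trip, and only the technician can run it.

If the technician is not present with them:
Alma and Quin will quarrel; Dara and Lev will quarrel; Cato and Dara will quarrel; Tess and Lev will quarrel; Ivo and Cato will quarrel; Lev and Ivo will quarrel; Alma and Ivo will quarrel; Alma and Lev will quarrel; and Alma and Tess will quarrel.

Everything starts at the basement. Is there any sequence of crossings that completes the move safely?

Whatever the first load, the items left behind include a forbidden pair without the technician. No opening move is safe, so no plan exists.

No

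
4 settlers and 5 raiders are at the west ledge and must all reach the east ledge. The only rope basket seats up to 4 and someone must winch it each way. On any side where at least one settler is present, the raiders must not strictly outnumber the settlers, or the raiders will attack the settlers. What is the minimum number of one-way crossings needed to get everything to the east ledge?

impossible

The raiders already outnumber the settlers at the west ledge before anyone moves, so the starting position itself is disallowed.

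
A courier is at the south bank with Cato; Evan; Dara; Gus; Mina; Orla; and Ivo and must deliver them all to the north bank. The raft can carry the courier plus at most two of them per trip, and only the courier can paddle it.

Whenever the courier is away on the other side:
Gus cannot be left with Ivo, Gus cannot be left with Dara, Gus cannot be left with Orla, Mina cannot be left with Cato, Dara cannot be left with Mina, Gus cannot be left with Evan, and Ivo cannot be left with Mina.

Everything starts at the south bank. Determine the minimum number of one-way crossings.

9

Counting alone: the courier can take at most 2 across per trip to the north bank, so moving all 7 needs at least 4 loaded trips out, with a return between consecutive ones — at least 7 crossings.
The safety rule pushes this higher. Following every safe sequence of crossings, the most of the 7 that can be at the north bank as the raft arrives there on crossing 7 is 6 — never all 7.
So no plan with fewer than 9 crossings exists, and this one achieves 9:
1. Courier goes to the north bank with Gus and Mina.  [the south bank: Cato, Dara, Evan, Ivo, Orla | the north bank: Gus, Mina]
2. Courier goes back to the south bank alone.  [the south bank: Cato, Dara, Evan, Ivo, Orla | the north bank: Gus, Mina]
3. Courier goes to the north bank with Cato.  [the south bank: Dara, Evan, Ivo, Orla | the north bank: Cato, Gus, Mina]
4. Courier goes back to the south bank with Mina.  [the south bank: Dara, Evan, Ivo, Mina, Orla | the north bank: Cato, Gus]
5. Courier goes to the north bank with Dara and Ivo.  [the south bank: Evan, Mina, Orla | the north bank: Cato, Dara, Gus, Ivo]
6. Courier goes back to the south bank with Gus.  [the south bank: Evan, Gus, Mina, Orla | the north bank: Cato, Dara, Ivo]
7. Courier goes to the north bank with Evan and Orla.  [the south bank: Gus, Mina | the north bank: Cato, Dara, Evan, Ivo, Orla]
8. Courier goes back to the south bank alone.  [the south bank: Gus, Mina | the north bank: Cato, Dara, Evan, Ivo, Orla]
9. Courier goes to the north bank with Gus and Mina.  [the south bank: — | the north bank: Cato, Dara, Evan, Gus, Ivo, Mina, Orla]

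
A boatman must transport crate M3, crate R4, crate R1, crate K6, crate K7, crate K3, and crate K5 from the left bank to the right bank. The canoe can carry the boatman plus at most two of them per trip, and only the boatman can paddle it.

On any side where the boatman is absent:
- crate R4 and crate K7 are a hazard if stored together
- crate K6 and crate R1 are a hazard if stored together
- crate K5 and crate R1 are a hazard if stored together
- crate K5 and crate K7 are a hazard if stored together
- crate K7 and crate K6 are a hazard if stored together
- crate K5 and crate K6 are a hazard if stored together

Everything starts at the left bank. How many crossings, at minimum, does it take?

Whatever the first load, the items left behind include a forbidden pair without the boatman. No opening move is safe, so no plan exists.

impossible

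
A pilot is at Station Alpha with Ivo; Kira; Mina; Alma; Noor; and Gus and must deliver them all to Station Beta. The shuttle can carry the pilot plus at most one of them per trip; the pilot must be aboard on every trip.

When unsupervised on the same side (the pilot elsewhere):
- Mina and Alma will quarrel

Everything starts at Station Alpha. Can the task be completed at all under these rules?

Yes

1. Pilot goes to Station Beta with Mina.
2. Pilot goes back to Station Alpha alone.
3. Pilot goes to Station Beta with Ivo.
4. Pilot goes back to Station Alpha alone.
5. Pilot goes to Station Beta with Kira.
6. Pilot goes back to Station Alpha alone.
7. Pilot goes to Station Beta with Noor.
8. Pilot goes back to Station Alpha alone.
9. Pilot goes to Station Beta with Gus.
10. Pilot goes back to Station Alpha alone.
11. Pilot goes to Station Beta with Alma.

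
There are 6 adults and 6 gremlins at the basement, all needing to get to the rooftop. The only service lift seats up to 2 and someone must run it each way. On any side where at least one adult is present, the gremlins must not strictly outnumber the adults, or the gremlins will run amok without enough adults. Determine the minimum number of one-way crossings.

Following every safe sequence of crossings from the start, the most of the 12 that can be at the rooftop as the service lift arrives there on crossings 1, 3, 5, 7, 9 is 2, 3, 4, 5, 6 respectively; the best ever achieved is 6 of 12.
From crossing 11 on, no configuration arises that was not already reachable earlier: only 15 distinct safe configurations (who is on which side, and where the service lift is) can ever be reached, none of them has everyone across, and every continuation just revisits them. They are: 0 adults + 0 gremlins across (service lift back at the start); 0 adults + 1 gremlin across (service lift there); 0 adults + 1 gremlin across (service lift back at the start); 0 adults + 2 gremlins across (service lift there); 0 adults + 2 gremlins across (service lift back at the start); 0 adults + 3 gremlins across (service lift there); 0 adults + 3 gremlins across (service lift back at the start); 0 adults + 4 gremlins across (service lift there); 0 adults + 4 gremlins across (service lift back at the start); 0 adults + 5 gremlins across (service lift there); 0 adults + 5 gremlins across (service lift back at the start); 0 adults + 6 gremlins across (service lift there); 1 adult + 1 gremlin across (service lift there); 1 adult + 1 gremlin across (service lift back at the start); 2 adults + 2 gremlins across (service lift there). So no valid plan exists.

impossible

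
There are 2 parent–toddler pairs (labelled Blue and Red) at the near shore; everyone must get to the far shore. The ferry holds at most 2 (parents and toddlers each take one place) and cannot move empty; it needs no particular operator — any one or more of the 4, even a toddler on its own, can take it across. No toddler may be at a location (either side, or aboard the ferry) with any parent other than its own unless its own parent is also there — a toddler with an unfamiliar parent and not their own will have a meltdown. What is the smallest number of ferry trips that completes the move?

5

Counting alone: each trip to the far shore takes at most 2 across and each return brings at least 1 back, so after t trips out (and t−1 returns) at most 2t − (t−1) of the 4 are across; that first reaches 4 at t = 3, so at least 5 crossings are needed.
The plan below uses exactly 5 crossings, so it is optimal:
1. parent Blue and toddler Blue cross → the far shore.
2. parent Blue crosses ← the near shore.
3. parent Blue and parent Red cross → the far shore.
4. parent Red crosses ← the near shore.
5. parent Red and toddler Red cross → the far shore.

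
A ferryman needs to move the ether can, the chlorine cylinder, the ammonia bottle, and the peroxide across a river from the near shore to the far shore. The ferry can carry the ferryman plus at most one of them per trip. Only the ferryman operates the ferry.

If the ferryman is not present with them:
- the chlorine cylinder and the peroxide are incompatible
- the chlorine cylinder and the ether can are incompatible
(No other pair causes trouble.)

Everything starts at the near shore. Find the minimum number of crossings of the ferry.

9

Counting alone: the ferryman can take at most 1 across per trip to the far shore, so moving all 4 needs at least 4 loaded trips out, with a return between consecutive ones — at least 7 crossings.
The safety rule pushes this higher. Following every safe sequence of crossings, the most of the 4 that can be at the far shore as the ferry arrives there on crossing 7 is 3 — never all 4.
So no plan with fewer than 9 crossings exists, and this one achieves 9:
1. Ferryman goes to the far shore with the chlorine cylinder.  [the near shore: the ammonia bottle, the ether can, the peroxide | the far shore: the chlorine cylinder]
2. Ferryman goes back to the near shore alone.  [the near shore: the ammonia bottle, the ether can, the peroxide | the far shore: the chlorine cylinder]
3. Ferryman goes to the far shore with the ether can.  [the near shore: the ammonia bottle, the peroxide | the far shore: the chlorine cylinder, the ether can]
4. Ferryman goes back to the near shore with the chlorine cylinder.  [the near shore: the ammonia bottle, the chlorine cylinder, the peroxide | the far shore: the ether can]
5. Ferryman goes to the far shore with the peroxide.  [the near shore: the ammonia bottle, the chlorine cylinder | the far shore: the ether can, the peroxide]
6. Ferryman goes back to the near shore alone.  [the near shore: the ammonia bottle, the chlorine cylinder | the far shore: the ether can, the peroxide]
7. Ferryman goes to the far shore with the ammonia bottle.  [the near shore: the chlorine cylinder | the far shore: the ammonia bottle, the ether can, the peroxide]
8. Ferryman goes back to the near shore alone.  [the near shore: the chlorine cylinder | the far shore: the ammonia bottle, the ether can, the peroxide]
9. Ferryman goes to the far shore with the chlorine cylinder.  [the near shore: — | the far shore: the ammonia bottle, the chlorine cylinder, the ether can, the peroxide]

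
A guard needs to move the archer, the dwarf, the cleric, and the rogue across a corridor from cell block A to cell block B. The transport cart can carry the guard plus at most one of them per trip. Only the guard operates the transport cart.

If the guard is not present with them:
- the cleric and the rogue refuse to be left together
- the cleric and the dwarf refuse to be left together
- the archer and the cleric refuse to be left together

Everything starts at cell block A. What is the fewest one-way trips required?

impossible

Following every safe sequence of crossings from the start, the most of the 4 that can be at cell block B as the transport cart arrives there on crossings 1, 3 is 1, 2 respectively; the best ever achieved is 2 of 4.
From crossing 5 on, no configuration arises that was not already reachable earlier: only 9 distinct safe configurations (who is on which side, and where the transport cart is) can ever be reached, none of them has everyone across, and every continuation just revisits them. So no valid plan exists.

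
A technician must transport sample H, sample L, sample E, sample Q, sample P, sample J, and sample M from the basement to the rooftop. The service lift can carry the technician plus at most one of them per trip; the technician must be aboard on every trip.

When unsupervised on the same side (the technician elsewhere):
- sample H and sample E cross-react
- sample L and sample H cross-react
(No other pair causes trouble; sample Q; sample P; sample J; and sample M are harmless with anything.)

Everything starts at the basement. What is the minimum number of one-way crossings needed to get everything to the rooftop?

Counting alone: the technician can take at most 1 across per trip to the rooftop, so moving all 7 needs at least 7 loaded trips out, with a return between consecutive ones — at least 13 crossings.
The safety rule pushes this higher. Following every safe sequence of crossings, the most of the 7 that can be at the rooftop as the service lift arrives there on crossing 13 is 6 — never all 7.
So no plan with fewer than 15 crossings exists, and this one achieves 15:
1. Technician goes to the rooftop with sample H.  [the basement: sample E, sample J, sample L, sample M, sample P, sample Q | the rooftop: sample H]
2. Technician goes back to the basement alone.  [the basement: sample E, sample J, sample L, sample M, sample P, sample Q | the rooftop: sample H]
3. Technician goes to the rooftop with sample L.  [the basement: sample E, sample J, sample M, sample P, sample Q | the rooftop: sample H, sample L]
4. Technician goes back to the basement with sample H.  [the basement: sample E, sample H, sample J, sample M, sample P, sample Q | the rooftop: sample L]
5. Technician goes to the rooftop with sample E.  [the basement: sample H, sample J, sample M, sample P, sample Q | the rooftop: sample E, sample L]
6. Technician goes back to the basement alone.  [the basement: sample H, sample J, sample M, sample P, sample Q | the rooftop: sample E, sample L]
7. Technician goes to the rooftop with sample Q.  [the basement: sample H, sample J, sample M, sample P | the rooftop: sample E, sample L, sample Q]
8. Technician goes back to the basement alone.  [the basement: sample H, sample J, sample M, sample P | the rooftop: sample E, sample L, sample Q]
9. Technician goes to the rooftop with sample P.  [the basement: sample H, sample J, sample M | the rooftop: sample E, sample L, sample P, sample Q]
10. Technician goes back to the basement alone.  [the basement: sample H, sample J, sample M | the rooftop: sample E, sample L, sample P, sample Q]
11. Technician goes to the rooftop with sample J.  [the basement: sample H, sample M | the rooftop: sample E, sample J, sample L, sample P, sample Q]
12. Technician goes back to the basement alone.  [the basement: sample H, sample M | the rooftop: sample E, sample J, sample L, sample P, sample Q]
13. Technician goes to the rooftop with sample M.  [the basement: sample H | the rooftop: sample E, sample J, sample L, sample M, sample P, sample Q]
14. Technician goes back to the basement alone.  [the basement: sample H | the rooftop: sample E, sample J, sample L, sample M, sample P, sample Q]
15. Technician goes to the rooftop with sample H.  [the basement: — | the rooftop: sample E, sample H, sample J, sample L, sample M, sample P, sample Q]

15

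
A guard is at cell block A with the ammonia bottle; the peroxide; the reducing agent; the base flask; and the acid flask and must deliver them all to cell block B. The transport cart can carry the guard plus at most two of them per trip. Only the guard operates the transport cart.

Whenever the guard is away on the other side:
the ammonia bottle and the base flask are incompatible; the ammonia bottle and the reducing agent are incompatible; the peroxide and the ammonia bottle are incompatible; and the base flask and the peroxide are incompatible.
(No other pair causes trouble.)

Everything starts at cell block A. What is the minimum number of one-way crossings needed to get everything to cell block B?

Counting alone: the guard can take at most 2 across per trip to cell block B, so moving all 5 needs at least 3 loaded trips out, with a return between consecutive ones — at least 5 crossings.
The safety rule pushes this higher. Following every safe sequence of crossings, the most of the 5 that can be at cell block B as the transport cart arrives there on crossing 5 is 4 — never all 5.
So no plan with fewer than 7 crossings exists, and this one achieves 7:
1. Guard goes to cell block B with the ammonia bottle and the peroxide.  [cell block A: the acid flask, the base flask, the reducing agent | cell block B: the ammonia bottle, the peroxide]
2. Guard goes back to cell block A with the ammonia bottle.  [cell block A: the acid flask, the ammonia bottle, the base flask, the reducing agent | cell block B: the peroxide]
3. Guard goes to cell block B with the ammonia bottle and the reducing agent.  [cell block A: the acid flask, the base flask | cell block B: the ammonia bottle, the peroxide, the reducing agent]
4. Guard goes back to cell block A with the ammonia bottle.  [cell block A: the acid flask, the ammonia bottle, the base flask | cell block B: the peroxide, the reducing agent]
5. Guard goes to cell block B with the acid flask and the ammonia bottle.  [cell block A: the base flask | cell block B: the acid flask, the ammonia bottle, the peroxide, the reducing agent]
6. Guard goes back to cell block A with the ammonia bottle.  [cell block A: the ammonia bottle, the base flask | cell block B: the acid flask, the peroxide, the reducing agent]
7. Guard goes to cell block B with the ammonia bottle and the base flask.  [cell block A: — | cell block B: the acid flask, the ammonia bottle, the base flask, the peroxide, the reducing agent]

7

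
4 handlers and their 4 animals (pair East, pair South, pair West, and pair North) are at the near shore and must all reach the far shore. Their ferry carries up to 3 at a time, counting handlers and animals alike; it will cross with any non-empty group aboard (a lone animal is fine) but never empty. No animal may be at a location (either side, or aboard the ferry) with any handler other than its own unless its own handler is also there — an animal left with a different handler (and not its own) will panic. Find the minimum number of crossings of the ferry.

9

Counting alone: each trip to the far shore takes at most 3 across and each return brings at least 1 back, so after t trips out (and t−1 returns) at most 3t − (t−1) of the 8 are across; that first reaches 8 at t = 4, so at least 7 crossings are needed.
The safety rule pushes this higher. Following every safe sequence of crossings, the most of the 8 that can be at the far shore as the ferry arrives there on crossing 7 is 7 — never all 8.
So no plan with fewer than 9 crossings exists, and this one achieves 9:
1. animal East and handler East cross → the far shore.
2. handler East crosses ← the near shore.
3. animal South, handler East, and handler South cross → the far shore.
4. animal East and handler East cross ← the near shore.
5. handler East, handler North, and handler West cross → the far shore.
6. animal South crosses ← the near shore.
7. animal East and animal South cross → the far shore.
8. animal East crosses ← the near shore.
9. animal East, animal North, and animal West cross → the far shore.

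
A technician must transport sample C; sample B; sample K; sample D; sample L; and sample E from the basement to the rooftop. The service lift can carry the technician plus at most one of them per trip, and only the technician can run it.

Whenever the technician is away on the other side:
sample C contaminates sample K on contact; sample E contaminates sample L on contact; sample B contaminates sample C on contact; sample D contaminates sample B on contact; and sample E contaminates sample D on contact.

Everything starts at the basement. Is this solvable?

Whatever the first load, the items left behind include a forbidden pair without the technician. No opening move is safe, so no plan exists.

No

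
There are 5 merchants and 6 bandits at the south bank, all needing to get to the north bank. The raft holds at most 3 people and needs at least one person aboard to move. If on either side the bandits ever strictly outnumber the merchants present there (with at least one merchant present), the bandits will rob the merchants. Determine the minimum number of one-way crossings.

The bandits already outnumber the merchants at the south bank before anyone moves, so the starting position itself is disallowed.

impossible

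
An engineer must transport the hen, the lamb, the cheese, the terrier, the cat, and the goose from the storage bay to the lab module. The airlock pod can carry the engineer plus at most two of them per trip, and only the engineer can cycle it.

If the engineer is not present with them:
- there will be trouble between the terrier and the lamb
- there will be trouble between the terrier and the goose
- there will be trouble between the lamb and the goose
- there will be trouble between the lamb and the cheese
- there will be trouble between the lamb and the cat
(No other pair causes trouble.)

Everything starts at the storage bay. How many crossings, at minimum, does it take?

9

Counting alone: the engineer can take at most 2 across per trip to the lab module, so moving all 6 needs at least 3 loaded trips out, with a return between consecutive ones — at least 5 crossings.
The safety rule pushes this higher. Following every safe sequence of crossings, the most of the 6 that can be at the lab module as the airlock pod arrives there on crossings 5, 7 is 4, 5 respectively — never all 6.
So no plan with fewer than 9 crossings exists, and this one achieves 9:
1. Engineer goes to the lab module with the lamb and the terrier.
2. Engineer goes back to the storage bay with the lamb.
3. Engineer goes to the lab module with the hen and the lamb.
4. Engineer goes back to the storage bay with the lamb.
5. Engineer goes to the lab module with the cheese and the lamb.
6. Engineer goes back to the storage bay with the lamb.
7. Engineer goes to the lab module with the cat and the lamb.
8. Engineer goes back to the storage bay with the lamb.
9. Engineer goes to the lab module with the goose and the lamb.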